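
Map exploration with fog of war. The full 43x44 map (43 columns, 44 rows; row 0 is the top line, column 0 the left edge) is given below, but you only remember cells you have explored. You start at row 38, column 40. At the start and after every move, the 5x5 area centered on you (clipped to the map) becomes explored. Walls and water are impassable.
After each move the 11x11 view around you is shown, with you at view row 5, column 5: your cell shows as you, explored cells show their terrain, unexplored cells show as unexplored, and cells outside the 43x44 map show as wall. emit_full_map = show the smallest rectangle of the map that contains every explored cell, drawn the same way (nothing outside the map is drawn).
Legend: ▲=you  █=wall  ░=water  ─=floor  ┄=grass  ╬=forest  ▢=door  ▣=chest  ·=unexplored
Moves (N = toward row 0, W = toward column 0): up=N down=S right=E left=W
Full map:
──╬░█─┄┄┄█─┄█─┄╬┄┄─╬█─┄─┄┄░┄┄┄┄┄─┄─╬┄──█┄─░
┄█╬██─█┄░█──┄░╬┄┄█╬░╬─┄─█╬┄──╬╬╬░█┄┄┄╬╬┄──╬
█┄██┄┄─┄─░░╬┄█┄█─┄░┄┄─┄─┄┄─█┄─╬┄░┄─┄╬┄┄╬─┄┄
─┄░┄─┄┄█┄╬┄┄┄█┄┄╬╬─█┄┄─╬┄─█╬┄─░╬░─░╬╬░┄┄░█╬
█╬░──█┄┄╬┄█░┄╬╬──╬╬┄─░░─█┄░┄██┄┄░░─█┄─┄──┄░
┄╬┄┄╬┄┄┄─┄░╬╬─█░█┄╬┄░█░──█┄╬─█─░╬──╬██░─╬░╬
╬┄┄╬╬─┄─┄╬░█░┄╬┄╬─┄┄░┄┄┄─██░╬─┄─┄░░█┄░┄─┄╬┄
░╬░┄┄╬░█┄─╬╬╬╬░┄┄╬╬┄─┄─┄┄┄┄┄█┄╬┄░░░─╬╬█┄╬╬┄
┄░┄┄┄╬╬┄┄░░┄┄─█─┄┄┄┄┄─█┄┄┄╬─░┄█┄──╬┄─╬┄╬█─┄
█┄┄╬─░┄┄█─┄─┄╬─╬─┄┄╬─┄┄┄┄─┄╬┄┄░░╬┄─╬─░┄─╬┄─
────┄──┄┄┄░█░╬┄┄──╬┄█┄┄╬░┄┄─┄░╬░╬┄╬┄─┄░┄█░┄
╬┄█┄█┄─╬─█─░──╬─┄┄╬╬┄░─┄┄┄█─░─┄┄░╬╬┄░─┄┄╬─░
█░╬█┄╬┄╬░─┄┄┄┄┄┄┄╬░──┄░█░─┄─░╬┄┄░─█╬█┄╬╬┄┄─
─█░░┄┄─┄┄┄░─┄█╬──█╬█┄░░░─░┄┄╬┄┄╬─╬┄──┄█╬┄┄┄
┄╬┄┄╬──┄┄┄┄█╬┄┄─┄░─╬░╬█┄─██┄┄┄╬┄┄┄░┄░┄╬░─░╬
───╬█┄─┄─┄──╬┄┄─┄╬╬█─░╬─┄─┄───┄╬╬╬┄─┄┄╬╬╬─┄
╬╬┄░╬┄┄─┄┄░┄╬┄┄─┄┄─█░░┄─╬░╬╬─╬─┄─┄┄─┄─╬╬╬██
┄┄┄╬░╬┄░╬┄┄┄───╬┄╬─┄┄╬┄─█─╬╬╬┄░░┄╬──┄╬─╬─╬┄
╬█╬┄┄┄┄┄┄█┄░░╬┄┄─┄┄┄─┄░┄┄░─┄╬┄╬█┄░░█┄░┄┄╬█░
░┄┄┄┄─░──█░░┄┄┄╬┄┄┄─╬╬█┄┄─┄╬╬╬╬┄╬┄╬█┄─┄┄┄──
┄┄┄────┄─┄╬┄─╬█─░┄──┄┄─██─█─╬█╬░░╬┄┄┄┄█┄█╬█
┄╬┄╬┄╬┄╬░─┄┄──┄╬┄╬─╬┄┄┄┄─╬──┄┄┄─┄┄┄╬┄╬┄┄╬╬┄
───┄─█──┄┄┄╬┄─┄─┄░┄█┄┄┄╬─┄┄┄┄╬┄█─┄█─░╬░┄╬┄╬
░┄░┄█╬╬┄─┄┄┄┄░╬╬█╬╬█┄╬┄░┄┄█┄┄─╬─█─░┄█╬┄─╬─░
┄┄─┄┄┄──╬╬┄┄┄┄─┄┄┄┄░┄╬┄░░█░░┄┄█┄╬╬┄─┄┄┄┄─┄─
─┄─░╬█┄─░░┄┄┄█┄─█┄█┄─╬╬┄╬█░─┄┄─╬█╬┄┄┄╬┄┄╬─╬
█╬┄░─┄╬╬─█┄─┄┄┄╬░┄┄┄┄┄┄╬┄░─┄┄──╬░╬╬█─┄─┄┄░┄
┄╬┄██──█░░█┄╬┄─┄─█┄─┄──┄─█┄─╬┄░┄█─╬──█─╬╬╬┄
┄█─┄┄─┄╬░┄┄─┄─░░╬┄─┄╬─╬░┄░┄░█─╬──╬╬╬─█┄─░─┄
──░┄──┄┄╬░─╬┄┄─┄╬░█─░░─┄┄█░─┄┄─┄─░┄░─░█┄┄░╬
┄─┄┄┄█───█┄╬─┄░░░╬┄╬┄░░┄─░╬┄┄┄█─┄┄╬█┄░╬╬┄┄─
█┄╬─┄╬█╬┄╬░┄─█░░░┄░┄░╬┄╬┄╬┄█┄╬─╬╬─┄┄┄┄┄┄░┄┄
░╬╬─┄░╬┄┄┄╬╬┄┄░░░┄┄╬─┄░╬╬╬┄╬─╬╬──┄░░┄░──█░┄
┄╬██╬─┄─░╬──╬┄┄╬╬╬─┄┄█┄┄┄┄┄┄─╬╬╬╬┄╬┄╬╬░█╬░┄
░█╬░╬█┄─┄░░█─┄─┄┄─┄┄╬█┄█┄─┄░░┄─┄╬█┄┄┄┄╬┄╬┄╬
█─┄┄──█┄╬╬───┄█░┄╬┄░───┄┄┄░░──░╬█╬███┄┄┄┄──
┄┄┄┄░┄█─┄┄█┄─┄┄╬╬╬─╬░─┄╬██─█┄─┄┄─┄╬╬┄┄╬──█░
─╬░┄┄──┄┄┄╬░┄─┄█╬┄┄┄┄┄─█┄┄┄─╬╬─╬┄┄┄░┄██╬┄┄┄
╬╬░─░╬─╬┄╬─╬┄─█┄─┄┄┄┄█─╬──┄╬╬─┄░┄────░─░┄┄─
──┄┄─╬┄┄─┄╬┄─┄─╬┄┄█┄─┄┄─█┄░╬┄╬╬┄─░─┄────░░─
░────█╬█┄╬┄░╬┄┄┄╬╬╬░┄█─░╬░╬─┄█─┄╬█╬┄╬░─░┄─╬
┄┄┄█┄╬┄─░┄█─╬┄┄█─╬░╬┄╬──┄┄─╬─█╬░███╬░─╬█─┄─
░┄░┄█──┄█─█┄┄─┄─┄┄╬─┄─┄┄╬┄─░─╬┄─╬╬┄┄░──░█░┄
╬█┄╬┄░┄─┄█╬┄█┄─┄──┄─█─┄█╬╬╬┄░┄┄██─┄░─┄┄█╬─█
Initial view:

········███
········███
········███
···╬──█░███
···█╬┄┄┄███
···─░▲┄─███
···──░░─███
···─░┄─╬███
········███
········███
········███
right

·······████
·······████
·······████
··╬──█░████
··█╬┄┄┄████
··─░┄▲─████
··──░░─████
··─░┄─╬████
·······████
·······████
·······████

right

······█████
······█████
······█████
·╬──█░█████
·█╬┄┄┄█████
·─░┄┄▲█████
·──░░─█████
·─░┄─╬█████
······█████
······█████
······█████

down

······█████
······█████
·╬──█░█████
·█╬┄┄┄█████
·─░┄┄─█████
·──░░▲█████
·─░┄─╬█████
···─┄─█████
······█████
······█████
███████████

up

······█████
······█████
······█████
·╬──█░█████
·█╬┄┄┄█████
·─░┄┄▲█████
·──░░─█████
·─░┄─╬█████
···─┄─█████
······█████
······█████

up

······█████
······█████
······█████
···┄──█████
·╬──█░█████
·█╬┄┄▲█████
·─░┄┄─█████
·──░░─█████
·─░┄─╬█████
···─┄─█████
······█████

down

······█████
······█████
···┄──█████
·╬──█░█████
·█╬┄┄┄█████
·─░┄┄▲█████
·──░░─█████
·─░┄─╬█████
···─┄─█████
······█████
······█████

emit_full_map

··┄──
╬──█░
█╬┄┄┄
─░┄┄▲
──░░─
─░┄─╬
··─┄─

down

······█████
···┄──█████
·╬──█░█████
·█╬┄┄┄█████
·─░┄┄─█████
·──░░▲█████
·─░┄─╬█████
···─┄─█████
······█████
······█████
███████████

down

···┄──█████
·╬──█░█████
·█╬┄┄┄█████
·─░┄┄─█████
·──░░─█████
·─░┄─▲█████
···─┄─█████
···█░┄█████
······█████
███████████
███████████

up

······█████
···┄──█████
·╬──█░█████
·█╬┄┄┄█████
·─░┄┄─█████
·──░░▲█████
·─░┄─╬█████
···─┄─█████
···█░┄█████
······█████
███████████

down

···┄──█████
·╬──█░█████
·█╬┄┄┄█████
·─░┄┄─█████
·──░░─█████
·─░┄─▲█████
···─┄─█████
···█░┄█████
······█████
███████████
███████████

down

·╬──█░█████
·█╬┄┄┄█████
·─░┄┄─█████
·──░░─█████
·─░┄─╬█████
···─┄▲█████
···█░┄█████
···╬─██████
███████████
███████████
███████████

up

···┄──█████
·╬──█░█████
·█╬┄┄┄█████
·─░┄┄─█████
·──░░─█████
·─░┄─▲█████
···─┄─█████
···█░┄█████
···╬─██████
███████████
███████████

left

····┄──████
··╬──█░████
··█╬┄┄┄████
··─░┄┄─████
··──░░─████
··─░┄▲╬████
···█─┄─████
···░█░┄████
····╬─█████
███████████
███████████

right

···┄──█████
·╬──█░█████
·█╬┄┄┄█████
·─░┄┄─█████
·──░░─█████
·─░┄─▲█████
··█─┄─█████
··░█░┄█████
···╬─██████
███████████
███████████

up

······█████
···┄──█████
·╬──█░█████
·█╬┄┄┄█████
·─░┄┄─█████
·──░░▲█████
·─░┄─╬█████
··█─┄─█████
··░█░┄█████
···╬─██████
███████████

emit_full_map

··┄──
╬──█░
█╬┄┄┄
─░┄┄─
──░░▲
─░┄─╬
·█─┄─
·░█░┄
··╬─█

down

···┄──█████
·╬──█░█████
·█╬┄┄┄█████
·─░┄┄─█████
·──░░─█████
·─░┄─▲█████
··█─┄─█████
··░█░┄█████
···╬─██████
███████████
███████████

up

······█████
···┄──█████
·╬──█░█████
·█╬┄┄┄█████
·─░┄┄─█████
·──░░▲█████
·─░┄─╬█████
··█─┄─█████
··░█░┄█████
···╬─██████
███████████


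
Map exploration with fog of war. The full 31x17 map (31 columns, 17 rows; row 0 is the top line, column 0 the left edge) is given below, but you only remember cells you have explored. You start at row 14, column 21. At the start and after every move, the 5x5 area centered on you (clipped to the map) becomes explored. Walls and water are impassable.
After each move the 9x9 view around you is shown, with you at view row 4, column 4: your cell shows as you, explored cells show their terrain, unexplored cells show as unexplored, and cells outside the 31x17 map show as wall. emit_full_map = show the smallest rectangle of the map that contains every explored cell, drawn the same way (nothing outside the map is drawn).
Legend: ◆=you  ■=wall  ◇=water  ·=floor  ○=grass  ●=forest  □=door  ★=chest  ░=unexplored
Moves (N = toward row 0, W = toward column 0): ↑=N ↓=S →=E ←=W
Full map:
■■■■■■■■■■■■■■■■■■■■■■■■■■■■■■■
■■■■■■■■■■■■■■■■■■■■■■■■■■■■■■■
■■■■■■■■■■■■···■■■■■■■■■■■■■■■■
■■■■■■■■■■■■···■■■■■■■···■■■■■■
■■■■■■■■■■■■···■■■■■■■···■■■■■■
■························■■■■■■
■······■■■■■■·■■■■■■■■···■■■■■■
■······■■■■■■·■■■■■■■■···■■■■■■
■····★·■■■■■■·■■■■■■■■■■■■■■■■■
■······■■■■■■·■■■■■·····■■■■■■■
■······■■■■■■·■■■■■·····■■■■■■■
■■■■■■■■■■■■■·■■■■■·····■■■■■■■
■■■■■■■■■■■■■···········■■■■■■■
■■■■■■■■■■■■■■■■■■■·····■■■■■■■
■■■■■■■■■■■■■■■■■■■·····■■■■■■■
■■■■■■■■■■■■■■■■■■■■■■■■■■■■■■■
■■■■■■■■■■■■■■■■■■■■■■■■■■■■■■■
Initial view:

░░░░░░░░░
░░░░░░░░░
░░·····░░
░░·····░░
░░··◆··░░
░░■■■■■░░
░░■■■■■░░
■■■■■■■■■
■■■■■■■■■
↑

░░░░░░░░░
░░░░░░░░░
░░·····░░
░░·····░░
░░··◆··░░
░░·····░░
░░■■■■■░░
░░■■■■■░░
■■■■■■■■■

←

░░░░░░░░░
░░░░░░░░░
░░■·····░
░░······░
░░■·◆···░
░░■·····░
░░■■■■■■░
░░░■■■■■░
■■■■■■■■■

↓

░░░░░░░░░
░░■·····░
░░······░
░░■·····░
░░■·◆···░
░░■■■■■■░
░░■■■■■■░
■■■■■■■■■
■■■■■■■■■

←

░░░░░░░░░
░░░■·····
░░·······
░░■■·····
░░■■◆····
░░■■■■■■■
░░■■■■■■■
■■■■■■■■■
■■■■■■■■■

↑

░░░░░░░░░
░░░░░░░░░
░░■■·····
░░·······
░░■■◆····
░░■■·····
░░■■■■■■■
░░■■■■■■■
■■■■■■■■■

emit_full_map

■■·····
·······
■■◆····
■■·····
■■■■■■■
■■■■■■■

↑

░░░░░░░░░
░░░░░░░░░
░░■■···░░
░░■■·····
░░··◆····
░░■■·····
░░■■·····
░░■■■■■■■
░░■■■■■■■

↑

░░░░░░░░░
░░░░░░░░░
░░■■···░░
░░■■···░░
░░■■◆····
░░·······
░░■■·····
░░■■·····
░░■■■■■■■

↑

░░░░░░░░░
░░░░░░░░░
░░■■■■■░░
░░■■···░░
░░■■◆··░░
░░■■·····
░░·······
░░■■·····
░░■■·····

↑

░░░░░░░░░
░░░░░░░░░
░░■■■■■░░
░░■■■■■░░
░░■■◆··░░
░░■■···░░
░░■■·····
░░·······
░░■■·····

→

░░░░░░░░░
░░░░░░░░░
░■■■■■·░░
░■■■■■■░░
░■■·◆··░░
░■■····░░
░■■·····░
░·······░
░■■·····░

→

░░░░░░░░░
░░░░░░░░░
■■■■■··░░
■■■■■■■░░
■■··◆··░░
■■·····░░
■■·····░░
·······░░
■■·····░░

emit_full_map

■■■■■··
■■■■■■■
■■··◆··
■■·····
■■·····
·······
■■·····
■■·····
■■■■■■■
■■■■■■■

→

░░░░░░░░░
░░░░░░░░░
■■■■···░░
■■■■■■■░░
■···◆·■░░
■·····■░░
■·····■░░
······░░░
■·····░░░

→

░░░░░░░░░
░░░░░░░░░
■■■···■░░
■■■■■■■░░
····◆■■░░
·····■■░░
·····■■░░
·····░░░░
·····░░░░

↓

░░░░░░░░░
■■■···■░░
■■■■■■■░░
·····■■░░
····◆■■░░
·····■■░░
·····■■░░
·····░░░░
·····░░░░

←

░░░░░░░░░
■■■■···■░
■■■■■■■■░
■·····■■░
■···◆·■■░
■·····■■░
······■■░
■·····░░░
■·····░░░

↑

░░░░░░░░░
░░░░░░░░░
■■■■···■░
■■■■■■■■░
■···◆·■■░
■·····■■░
■·····■■░
······■■░
■·····░░░

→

░░░░░░░░░
░░░░░░░░░
■■■···■░░
■■■■■■■░░
····◆■■░░
·····■■░░
·····■■░░
·····■■░░
·····░░░░

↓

░░░░░░░░░
■■■···■░░
■■■■■■■░░
·····■■░░
····◆■■░░
·····■■░░
·····■■░░
·····░░░░
·····░░░░

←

░░░░░░░░░
■■■■···■░
■■■■■■■■░
■·····■■░
■···◆·■■░
■·····■■░
······■■░
■·····░░░
■·····░░░

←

░░░░░░░░░
■■■■■···■
■■■■■■■■■
■■·····■■
■■··◆··■■
■■·····■■
·······■■
■■·····░░
■■·····░░

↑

░░░░░░░░░
░░░░░░░░░
■■■■■···■
■■■■■■■■■
■■··◆··■■
■■·····■■
■■·····■■
·······■■
■■·····░░

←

░░░░░░░░░
░░░░░░░░░
░■■■■■···
░■■■■■■■■
░■■·◆···■
░■■·····■
░■■·····■
░·······■
░■■·····░

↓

░░░░░░░░░
░■■■■■···
░■■■■■■■■
░■■·····■
░■■·◆···■
░■■·····■
░·······■
░■■·····░
░■■·····░

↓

░■■■■■···
░■■■■■■■■
░■■·····■
░■■·····■
░■■·◆···■
░·······■
░■■·····░
░■■·····░
░■■■■■■■░

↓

░■■■■■■■■
░■■·····■
░■■·····■
░■■·····■
░···◆···■
░■■·····░
░■■·····░
░■■■■■■■░
░■■■■■■■░

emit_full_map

■■■■■···■
■■■■■■■■■
■■·····■■
■■·····■■
■■·····■■
···◆···■■
■■·····░░
■■·····░░
■■■■■■■░░
■■■■■■■░░

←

░░■■■■■■■
░░■■·····
░░■■·····
░░■■·····
░░··◆····
░░■■·····
░░■■·····
░░■■■■■■■
░░■■■■■■■

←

░░░■■■■■■
░░░■■····
░░■■■····
░░■■■····
░░··◆····
░░■■■····
░░■■■····
░░░■■■■■■
░░░■■■■■■

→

░░■■■■■■■
░░■■·····
░■■■·····
░■■■·····
░···◆····
░■■■·····
░■■■·····
░░■■■■■■■
░░■■■■■■■

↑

░░■■■■■··
░░■■■■■■■
░░■■·····
░■■■·····
░■■■◆····
░········
░■■■·····
░■■■·····
░░■■■■■■■

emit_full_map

░■■■■■···■
░■■■■■■■■■
░■■·····■■
■■■·····■■
■■■◆····■■
········■■
■■■·····░░
■■■·····░░
░■■■■■■■░░
░■■■■■■■░░

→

░■■■■■···
░■■■■■■■■
░■■·····■
■■■·····■
■■■·◆···■
········■
■■■·····░
■■■·····░
░■■■■■■■░

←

░░■■■■■··
░░■■■■■■■
░░■■·····
░■■■·····
░■■■◆····
░········
░■■■·····
░■■■·····
░░■■■■■■■

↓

░░■■■■■■■
░░■■·····
░■■■·····
░■■■·····
░···◆····
░■■■·····
░■■■·····
░░■■■■■■■
░░■■■■■■■

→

░■■■■■■■■
░■■·····■
■■■·····■
■■■·····■
····◆···■
■■■·····░
■■■·····░
░■■■■■■■░
░■■■■■■■░

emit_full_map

░■■■■■···■
░■■■■■■■■■
░■■·····■■
■■■·····■■
■■■·····■■
····◆···■■
■■■·····░░
■■■·····░░
░■■■■■■■░░
░■■■■■■■░░


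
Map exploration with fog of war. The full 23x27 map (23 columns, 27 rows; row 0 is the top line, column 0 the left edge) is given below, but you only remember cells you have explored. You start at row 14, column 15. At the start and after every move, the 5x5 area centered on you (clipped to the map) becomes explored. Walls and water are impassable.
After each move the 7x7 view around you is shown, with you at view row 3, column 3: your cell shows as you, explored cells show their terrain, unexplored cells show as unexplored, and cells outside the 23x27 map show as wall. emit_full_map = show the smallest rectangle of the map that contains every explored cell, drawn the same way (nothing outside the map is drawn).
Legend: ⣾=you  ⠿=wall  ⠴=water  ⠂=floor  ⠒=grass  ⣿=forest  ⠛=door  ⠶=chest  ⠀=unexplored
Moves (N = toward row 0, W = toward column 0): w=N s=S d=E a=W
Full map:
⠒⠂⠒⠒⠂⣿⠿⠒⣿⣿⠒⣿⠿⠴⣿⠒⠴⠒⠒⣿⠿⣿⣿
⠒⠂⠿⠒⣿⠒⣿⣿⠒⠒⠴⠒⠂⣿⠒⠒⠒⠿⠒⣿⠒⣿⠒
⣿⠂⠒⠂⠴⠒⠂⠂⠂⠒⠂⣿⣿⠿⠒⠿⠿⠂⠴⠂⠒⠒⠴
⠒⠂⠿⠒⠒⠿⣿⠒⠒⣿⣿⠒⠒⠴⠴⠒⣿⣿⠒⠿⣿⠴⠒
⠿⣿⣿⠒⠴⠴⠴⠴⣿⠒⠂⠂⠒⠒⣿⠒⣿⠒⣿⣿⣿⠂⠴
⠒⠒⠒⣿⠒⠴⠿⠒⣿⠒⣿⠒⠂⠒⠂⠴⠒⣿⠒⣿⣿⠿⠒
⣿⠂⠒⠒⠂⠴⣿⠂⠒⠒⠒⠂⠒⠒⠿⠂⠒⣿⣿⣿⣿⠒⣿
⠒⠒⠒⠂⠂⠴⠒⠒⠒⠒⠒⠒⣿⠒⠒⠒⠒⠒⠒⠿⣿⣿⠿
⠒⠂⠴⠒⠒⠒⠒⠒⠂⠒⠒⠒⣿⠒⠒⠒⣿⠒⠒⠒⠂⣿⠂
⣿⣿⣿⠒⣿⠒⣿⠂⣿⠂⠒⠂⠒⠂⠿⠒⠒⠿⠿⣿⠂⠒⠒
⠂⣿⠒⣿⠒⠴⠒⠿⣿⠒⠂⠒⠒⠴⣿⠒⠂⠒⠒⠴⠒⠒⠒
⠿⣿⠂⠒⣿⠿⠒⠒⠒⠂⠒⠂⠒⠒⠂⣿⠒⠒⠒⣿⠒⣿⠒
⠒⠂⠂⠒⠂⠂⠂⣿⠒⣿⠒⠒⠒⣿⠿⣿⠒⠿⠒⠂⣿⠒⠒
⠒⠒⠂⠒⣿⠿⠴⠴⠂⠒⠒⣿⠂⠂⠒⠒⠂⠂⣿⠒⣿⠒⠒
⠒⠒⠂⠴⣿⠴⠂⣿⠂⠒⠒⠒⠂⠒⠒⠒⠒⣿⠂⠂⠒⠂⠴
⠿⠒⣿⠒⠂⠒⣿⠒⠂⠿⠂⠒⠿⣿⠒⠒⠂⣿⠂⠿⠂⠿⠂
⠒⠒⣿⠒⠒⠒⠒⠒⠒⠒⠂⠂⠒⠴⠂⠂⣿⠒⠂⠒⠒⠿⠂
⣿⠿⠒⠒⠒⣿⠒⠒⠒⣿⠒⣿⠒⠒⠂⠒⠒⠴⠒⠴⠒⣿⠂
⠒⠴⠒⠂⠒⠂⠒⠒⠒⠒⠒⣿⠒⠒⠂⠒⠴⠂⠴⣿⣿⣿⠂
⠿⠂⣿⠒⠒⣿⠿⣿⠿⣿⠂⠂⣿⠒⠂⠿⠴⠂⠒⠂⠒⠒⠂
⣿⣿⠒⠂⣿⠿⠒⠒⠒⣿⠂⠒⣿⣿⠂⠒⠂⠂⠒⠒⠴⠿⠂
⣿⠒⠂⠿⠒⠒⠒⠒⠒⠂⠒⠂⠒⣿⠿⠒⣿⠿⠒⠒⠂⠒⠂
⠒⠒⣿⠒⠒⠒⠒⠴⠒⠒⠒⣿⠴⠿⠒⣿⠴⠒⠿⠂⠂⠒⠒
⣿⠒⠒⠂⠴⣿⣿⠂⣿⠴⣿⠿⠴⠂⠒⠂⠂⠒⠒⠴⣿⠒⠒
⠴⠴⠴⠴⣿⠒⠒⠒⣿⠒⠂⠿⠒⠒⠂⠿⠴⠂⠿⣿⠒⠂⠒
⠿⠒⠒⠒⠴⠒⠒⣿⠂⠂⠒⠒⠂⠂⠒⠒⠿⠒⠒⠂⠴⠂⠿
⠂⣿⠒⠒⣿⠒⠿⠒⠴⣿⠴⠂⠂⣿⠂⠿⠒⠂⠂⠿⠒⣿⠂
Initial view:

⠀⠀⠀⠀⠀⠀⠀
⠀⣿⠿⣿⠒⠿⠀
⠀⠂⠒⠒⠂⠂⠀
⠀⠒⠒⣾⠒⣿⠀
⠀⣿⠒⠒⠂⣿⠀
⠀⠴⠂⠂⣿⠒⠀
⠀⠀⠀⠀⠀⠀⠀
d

⠀⠀⠀⠀⠀⠀⠀
⣿⠿⣿⠒⠿⠒⠀
⠂⠒⠒⠂⠂⣿⠀
⠒⠒⠒⣾⣿⠂⠀
⣿⠒⠒⠂⣿⠂⠀
⠴⠂⠂⣿⠒⠂⠀
⠀⠀⠀⠀⠀⠀⠀

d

⠀⠀⠀⠀⠀⠀⠀
⠿⣿⠒⠿⠒⠂⠀
⠒⠒⠂⠂⣿⠒⠀
⠒⠒⠒⣾⠂⠂⠀
⠒⠒⠂⣿⠂⠿⠀
⠂⠂⣿⠒⠂⠒⠀
⠀⠀⠀⠀⠀⠀⠀

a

⠀⠀⠀⠀⠀⠀⠀
⣿⠿⣿⠒⠿⠒⠂
⠂⠒⠒⠂⠂⣿⠒
⠒⠒⠒⣾⣿⠂⠂
⣿⠒⠒⠂⣿⠂⠿
⠴⠂⠂⣿⠒⠂⠒
⠀⠀⠀⠀⠀⠀⠀

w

⠀⠀⠀⠀⠀⠀⠀
⠀⠂⣿⠒⠒⠒⠀
⣿⠿⣿⠒⠿⠒⠂
⠂⠒⠒⣾⠂⣿⠒
⠒⠒⠒⠒⣿⠂⠂
⣿⠒⠒⠂⣿⠂⠿
⠴⠂⠂⣿⠒⠂⠒

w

⠀⠀⠀⠀⠀⠀⠀
⠀⣿⠒⠂⠒⠒⠀
⠀⠂⣿⠒⠒⠒⠀
⣿⠿⣿⣾⠿⠒⠂
⠂⠒⠒⠂⠂⣿⠒
⠒⠒⠒⠒⣿⠂⠂
⣿⠒⠒⠂⣿⠂⠿

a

⠀⠀⠀⠀⠀⠀⠀
⠀⠴⣿⠒⠂⠒⠒
⠀⠒⠂⣿⠒⠒⠒
⠀⣿⠿⣾⠒⠿⠒
⠀⠂⠒⠒⠂⠂⣿
⠀⠒⠒⠒⠒⣿⠂
⠀⣿⠒⠒⠂⣿⠂

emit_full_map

⠴⣿⠒⠂⠒⠒⠀
⠒⠂⣿⠒⠒⠒⠀
⣿⠿⣾⠒⠿⠒⠂
⠂⠒⠒⠂⠂⣿⠒
⠒⠒⠒⠒⣿⠂⠂
⣿⠒⠒⠂⣿⠂⠿
⠴⠂⠂⣿⠒⠂⠒

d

⠀⠀⠀⠀⠀⠀⠀
⠴⣿⠒⠂⠒⠒⠀
⠒⠂⣿⠒⠒⠒⠀
⣿⠿⣿⣾⠿⠒⠂
⠂⠒⠒⠂⠂⣿⠒
⠒⠒⠒⠒⣿⠂⠂
⣿⠒⠒⠂⣿⠂⠿

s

⠴⣿⠒⠂⠒⠒⠀
⠒⠂⣿⠒⠒⠒⠀
⣿⠿⣿⠒⠿⠒⠂
⠂⠒⠒⣾⠂⣿⠒
⠒⠒⠒⠒⣿⠂⠂
⣿⠒⠒⠂⣿⠂⠿
⠴⠂⠂⣿⠒⠂⠒

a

⠀⠴⣿⠒⠂⠒⠒
⠀⠒⠂⣿⠒⠒⠒
⠀⣿⠿⣿⠒⠿⠒
⠀⠂⠒⣾⠂⠂⣿
⠀⠒⠒⠒⠒⣿⠂
⠀⣿⠒⠒⠂⣿⠂
⠀⠴⠂⠂⣿⠒⠂

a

⠀⠀⠴⣿⠒⠂⠒
⠀⠒⠒⠂⣿⠒⠒
⠀⠒⣿⠿⣿⠒⠿
⠀⠂⠂⣾⠒⠂⠂
⠀⠂⠒⠒⠒⠒⣿
⠀⠿⣿⠒⠒⠂⣿
⠀⠀⠴⠂⠂⣿⠒

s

⠀⠒⠒⠂⣿⠒⠒
⠀⠒⣿⠿⣿⠒⠿
⠀⠂⠂⠒⠒⠂⠂
⠀⠂⠒⣾⠒⠒⣿
⠀⠿⣿⠒⠒⠂⣿
⠀⠒⠴⠂⠂⣿⠒
⠀⠀⠀⠀⠀⠀⠀

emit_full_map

⠀⠴⣿⠒⠂⠒⠒⠀
⠒⠒⠂⣿⠒⠒⠒⠀
⠒⣿⠿⣿⠒⠿⠒⠂
⠂⠂⠒⠒⠂⠂⣿⠒
⠂⠒⣾⠒⠒⣿⠂⠂
⠿⣿⠒⠒⠂⣿⠂⠿
⠒⠴⠂⠂⣿⠒⠂⠒

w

⠀⠀⠴⣿⠒⠂⠒
⠀⠒⠒⠂⣿⠒⠒
⠀⠒⣿⠿⣿⠒⠿
⠀⠂⠂⣾⠒⠂⠂
⠀⠂⠒⠒⠒⠒⣿
⠀⠿⣿⠒⠒⠂⣿
⠀⠒⠴⠂⠂⣿⠒

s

⠀⠒⠒⠂⣿⠒⠒
⠀⠒⣿⠿⣿⠒⠿
⠀⠂⠂⠒⠒⠂⠂
⠀⠂⠒⣾⠒⠒⣿
⠀⠿⣿⠒⠒⠂⣿
⠀⠒⠴⠂⠂⣿⠒
⠀⠀⠀⠀⠀⠀⠀

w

⠀⠀⠴⣿⠒⠂⠒
⠀⠒⠒⠂⣿⠒⠒
⠀⠒⣿⠿⣿⠒⠿
⠀⠂⠂⣾⠒⠂⠂
⠀⠂⠒⠒⠒⠒⣿
⠀⠿⣿⠒⠒⠂⣿
⠀⠒⠴⠂⠂⣿⠒

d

⠀⠴⣿⠒⠂⠒⠒
⠒⠒⠂⣿⠒⠒⠒
⠒⣿⠿⣿⠒⠿⠒
⠂⠂⠒⣾⠂⠂⣿
⠂⠒⠒⠒⠒⣿⠂
⠿⣿⠒⠒⠂⣿⠂
⠒⠴⠂⠂⣿⠒⠂

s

⠒⠒⠂⣿⠒⠒⠒
⠒⣿⠿⣿⠒⠿⠒
⠂⠂⠒⠒⠂⠂⣿
⠂⠒⠒⣾⠒⣿⠂
⠿⣿⠒⠒⠂⣿⠂
⠒⠴⠂⠂⣿⠒⠂
⠀⠀⠀⠀⠀⠀⠀


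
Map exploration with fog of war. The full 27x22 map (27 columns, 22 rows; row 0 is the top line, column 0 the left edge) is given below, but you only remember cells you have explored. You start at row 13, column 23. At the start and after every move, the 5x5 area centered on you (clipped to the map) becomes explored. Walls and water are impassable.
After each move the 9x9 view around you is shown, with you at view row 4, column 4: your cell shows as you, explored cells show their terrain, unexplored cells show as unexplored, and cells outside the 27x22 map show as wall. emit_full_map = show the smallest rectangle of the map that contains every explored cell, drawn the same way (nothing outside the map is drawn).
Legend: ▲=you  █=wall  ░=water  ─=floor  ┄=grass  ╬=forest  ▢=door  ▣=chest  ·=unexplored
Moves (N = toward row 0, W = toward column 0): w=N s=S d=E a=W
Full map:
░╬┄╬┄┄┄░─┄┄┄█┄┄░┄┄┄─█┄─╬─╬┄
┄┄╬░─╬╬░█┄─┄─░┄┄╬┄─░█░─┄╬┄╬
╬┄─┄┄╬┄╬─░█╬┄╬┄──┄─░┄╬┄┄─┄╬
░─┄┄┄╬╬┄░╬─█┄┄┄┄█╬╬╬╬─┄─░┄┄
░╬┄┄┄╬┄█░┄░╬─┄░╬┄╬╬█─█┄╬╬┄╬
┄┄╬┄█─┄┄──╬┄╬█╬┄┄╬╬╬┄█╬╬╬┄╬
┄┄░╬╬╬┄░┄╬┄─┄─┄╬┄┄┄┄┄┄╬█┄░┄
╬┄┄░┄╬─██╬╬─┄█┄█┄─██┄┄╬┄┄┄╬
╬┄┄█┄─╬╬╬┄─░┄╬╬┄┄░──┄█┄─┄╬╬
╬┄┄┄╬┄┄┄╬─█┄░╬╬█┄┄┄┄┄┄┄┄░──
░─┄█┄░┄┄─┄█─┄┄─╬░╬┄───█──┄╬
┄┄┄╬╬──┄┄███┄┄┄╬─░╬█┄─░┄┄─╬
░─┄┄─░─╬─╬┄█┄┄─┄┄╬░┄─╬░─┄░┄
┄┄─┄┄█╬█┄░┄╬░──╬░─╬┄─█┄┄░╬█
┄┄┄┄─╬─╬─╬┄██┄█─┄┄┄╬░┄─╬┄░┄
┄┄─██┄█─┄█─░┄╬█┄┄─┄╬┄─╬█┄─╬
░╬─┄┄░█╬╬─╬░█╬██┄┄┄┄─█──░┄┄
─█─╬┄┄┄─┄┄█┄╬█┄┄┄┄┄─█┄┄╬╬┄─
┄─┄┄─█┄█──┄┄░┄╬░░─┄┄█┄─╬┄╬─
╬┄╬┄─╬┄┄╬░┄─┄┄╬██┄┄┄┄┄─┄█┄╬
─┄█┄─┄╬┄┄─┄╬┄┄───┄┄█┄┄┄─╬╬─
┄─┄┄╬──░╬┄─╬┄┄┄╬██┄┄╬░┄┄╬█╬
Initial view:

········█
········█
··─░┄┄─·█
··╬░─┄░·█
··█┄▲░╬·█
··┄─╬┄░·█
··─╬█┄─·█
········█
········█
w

········█
········█
··─█──┄·█
··─░┄┄─·█
··╬░▲┄░·█
··█┄┄░╬·█
··┄─╬┄░·█
··─╬█┄─·█
········█

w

········█
········█
··┄┄┄░─·█
··─█──┄·█
··─░▲┄─·█
··╬░─┄░·█
··█┄┄░╬·█
··┄─╬┄░·█
··─╬█┄─·█

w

········█
········█
··█┄─┄╬·█
··┄┄┄░─·█
··─█▲─┄·█
··─░┄┄─·█
··╬░─┄░·█
··█┄┄░╬·█
··┄─╬┄░·█

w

········█
········█
··┄╬┄┄┄·█
··█┄─┄╬·█
··┄┄▲░─·█
··─█──┄·█
··─░┄┄─·█
··╬░─┄░·█
··█┄┄░╬·█

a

·········
·········
··┄┄╬┄┄┄·
··┄█┄─┄╬·
··┄┄▲┄░─·
··──█──┄·
··┄─░┄┄─·
···╬░─┄░·
···█┄┄░╬·

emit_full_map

┄┄╬┄┄┄
┄█┄─┄╬
┄┄▲┄░─
──█──┄
┄─░┄┄─
·╬░─┄░
·█┄┄░╬
·┄─╬┄░
·─╬█┄─

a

·········
·········
··█┄┄╬┄┄┄
··─┄█┄─┄╬
··┄┄▲┄┄░─
··───█──┄
··█┄─░┄┄─
····╬░─┄░
····█┄┄░╬

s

·········
··█┄┄╬┄┄┄
··─┄█┄─┄╬
··┄┄┄┄┄░─
··──▲█──┄
··█┄─░┄┄─
··┄─╬░─┄░
····█┄┄░╬
····┄─╬┄░

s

··█┄┄╬┄┄┄
··─┄█┄─┄╬
··┄┄┄┄┄░─
··───█──┄
··█┄▲░┄┄─
··┄─╬░─┄░
··┄─█┄┄░╬
····┄─╬┄░
····─╬█┄─

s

··─┄█┄─┄╬
··┄┄┄┄┄░─
··───█──┄
··█┄─░┄┄─
··┄─▲░─┄░
··┄─█┄┄░╬
··╬░┄─╬┄░
····─╬█┄─
·········

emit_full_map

█┄┄╬┄┄┄
─┄█┄─┄╬
┄┄┄┄┄░─
───█──┄
█┄─░┄┄─
┄─▲░─┄░
┄─█┄┄░╬
╬░┄─╬┄░
··─╬█┄─

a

···─┄█┄─┄
···┄┄┄┄┄░
··┄───█──
··╬█┄─░┄┄
··░┄▲╬░─┄
··╬┄─█┄┄░
··┄╬░┄─╬┄
·····─╬█┄
·········

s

···┄┄┄┄┄░
··┄───█──
··╬█┄─░┄┄
··░┄─╬░─┄
··╬┄▲█┄┄░
··┄╬░┄─╬┄
··┄╬┄─╬█┄
·········
·········

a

····┄┄┄┄┄
···┄───█─
··░╬█┄─░┄
··╬░┄─╬░─
··─╬▲─█┄┄
··┄┄╬░┄─╬
··─┄╬┄─╬█
·········
·········

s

···┄───█─
··░╬█┄─░┄
··╬░┄─╬░─
··─╬┄─█┄┄
··┄┄▲░┄─╬
··─┄╬┄─╬█
··┄┄┄─█··
·········
·········

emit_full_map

··█┄┄╬┄┄┄
··─┄█┄─┄╬
··┄┄┄┄┄░─
·┄───█──┄
░╬█┄─░┄┄─
╬░┄─╬░─┄░
─╬┄─█┄┄░╬
┄┄▲░┄─╬┄░
─┄╬┄─╬█┄─
┄┄┄─█····

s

··░╬█┄─░┄
··╬░┄─╬░─
··─╬┄─█┄┄
··┄┄╬░┄─╬
··─┄▲┄─╬█
··┄┄┄─█··
··┄┄─█┄··
·········
·········

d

·░╬█┄─░┄┄
·╬░┄─╬░─┄
·─╬┄─█┄┄░
·┄┄╬░┄─╬┄
·─┄╬▲─╬█┄
·┄┄┄─█─··
·┄┄─█┄┄··
·········
·········

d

░╬█┄─░┄┄─
╬░┄─╬░─┄░
─╬┄─█┄┄░╬
┄┄╬░┄─╬┄░
─┄╬┄▲╬█┄─
┄┄┄─█──··
┄┄─█┄┄╬··
·········
·········

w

·┄───█──┄
░╬█┄─░┄┄─
╬░┄─╬░─┄░
─╬┄─█┄┄░╬
┄┄╬░▲─╬┄░
─┄╬┄─╬█┄─
┄┄┄─█──··
┄┄─█┄┄╬··
·········

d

┄───█──┄·
╬█┄─░┄┄─·
░┄─╬░─┄░·
╬┄─█┄┄░╬·
┄╬░┄▲╬┄░·
┄╬┄─╬█┄─·
┄┄─█──░··
┄─█┄┄╬···
·········

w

·┄┄┄┄┄░─·
┄───█──┄·
╬█┄─░┄┄─·
░┄─╬░─┄░·
╬┄─█▲┄░╬·
┄╬░┄─╬┄░·
┄╬┄─╬█┄─·
┄┄─█──░··
┄─█┄┄╬···

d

┄┄┄┄┄░─·█
───█──┄·█
█┄─░┄┄─·█
┄─╬░─┄░·█
┄─█┄▲░╬·█
╬░┄─╬┄░·█
╬┄─╬█┄─·█
┄─█──░··█
─█┄┄╬···█

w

─┄█┄─┄╬·█
┄┄┄┄┄░─·█
───█──┄·█
█┄─░┄┄─·█
┄─╬░▲┄░·█
┄─█┄┄░╬·█
╬░┄─╬┄░·█
╬┄─╬█┄─·█
┄─█──░··█

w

█┄┄╬┄┄┄·█
─┄█┄─┄╬·█
┄┄┄┄┄░─·█
───█──┄·█
█┄─░▲┄─·█
┄─╬░─┄░·█
┄─█┄┄░╬·█
╬░┄─╬┄░·█
╬┄─╬█┄─·█

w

········█
█┄┄╬┄┄┄·█
─┄█┄─┄╬·█
┄┄┄┄┄░─·█
───█▲─┄·█
█┄─░┄┄─·█
┄─╬░─┄░·█
┄─█┄┄░╬·█
╬░┄─╬┄░·█

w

········█
········█
█┄┄╬┄┄┄·█
─┄█┄─┄╬·█
┄┄┄┄▲░─·█
───█──┄·█
█┄─░┄┄─·█
┄─╬░─┄░·█
┄─█┄┄░╬·█

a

·········
·········
·█┄┄╬┄┄┄·
·─┄█┄─┄╬·
·┄┄┄▲┄░─·
┄───█──┄·
╬█┄─░┄┄─·
░┄─╬░─┄░·
╬┄─█┄┄░╬·

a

·········
·········
··█┄┄╬┄┄┄
··─┄█┄─┄╬
··┄┄▲┄┄░─
·┄───█──┄
░╬█┄─░┄┄─
╬░┄─╬░─┄░
─╬┄─█┄┄░╬

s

·········
··█┄┄╬┄┄┄
··─┄█┄─┄╬
··┄┄┄┄┄░─
·┄──▲█──┄
░╬█┄─░┄┄─
╬░┄─╬░─┄░
─╬┄─█┄┄░╬
┄┄╬░┄─╬┄░

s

··█┄┄╬┄┄┄
··─┄█┄─┄╬
··┄┄┄┄┄░─
·┄───█──┄
░╬█┄▲░┄┄─
╬░┄─╬░─┄░
─╬┄─█┄┄░╬
┄┄╬░┄─╬┄░
─┄╬┄─╬█┄─

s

··─┄█┄─┄╬
··┄┄┄┄┄░─
·┄───█──┄
░╬█┄─░┄┄─
╬░┄─▲░─┄░
─╬┄─█┄┄░╬
┄┄╬░┄─╬┄░
─┄╬┄─╬█┄─
┄┄┄─█──░·

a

···─┄█┄─┄
···┄┄┄┄┄░
··┄───█──
·░╬█┄─░┄┄
·╬░┄▲╬░─┄
·─╬┄─█┄┄░
·┄┄╬░┄─╬┄
·─┄╬┄─╬█┄
·┄┄┄─█──░

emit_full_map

··█┄┄╬┄┄┄
··─┄█┄─┄╬
··┄┄┄┄┄░─
·┄───█──┄
░╬█┄─░┄┄─
╬░┄▲╬░─┄░
─╬┄─█┄┄░╬
┄┄╬░┄─╬┄░
─┄╬┄─╬█┄─
┄┄┄─█──░·
┄┄─█┄┄╬··

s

···┄┄┄┄┄░
··┄───█──
·░╬█┄─░┄┄
·╬░┄─╬░─┄
·─╬┄▲█┄┄░
·┄┄╬░┄─╬┄
·─┄╬┄─╬█┄
·┄┄┄─█──░
·┄┄─█┄┄╬·

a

····┄┄┄┄┄
···┄───█─
··░╬█┄─░┄
··╬░┄─╬░─
··─╬▲─█┄┄
··┄┄╬░┄─╬
··─┄╬┄─╬█
··┄┄┄─█──
··┄┄─█┄┄╬

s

···┄───█─
··░╬█┄─░┄
··╬░┄─╬░─
··─╬┄─█┄┄
··┄┄▲░┄─╬
··─┄╬┄─╬█
··┄┄┄─█──
··┄┄─█┄┄╬
·········

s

··░╬█┄─░┄
··╬░┄─╬░─
··─╬┄─█┄┄
··┄┄╬░┄─╬
··─┄▲┄─╬█
··┄┄┄─█──
··┄┄─█┄┄╬
·········
·········

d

·░╬█┄─░┄┄
·╬░┄─╬░─┄
·─╬┄─█┄┄░
·┄┄╬░┄─╬┄
·─┄╬▲─╬█┄
·┄┄┄─█──░
·┄┄─█┄┄╬·
·········
·········

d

░╬█┄─░┄┄─
╬░┄─╬░─┄░
─╬┄─█┄┄░╬
┄┄╬░┄─╬┄░
─┄╬┄▲╬█┄─
┄┄┄─█──░·
┄┄─█┄┄╬··
·········
·········

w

·┄───█──┄
░╬█┄─░┄┄─
╬░┄─╬░─┄░
─╬┄─█┄┄░╬
┄┄╬░▲─╬┄░
─┄╬┄─╬█┄─
┄┄┄─█──░·
┄┄─█┄┄╬··
·········

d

┄───█──┄·
╬█┄─░┄┄─·
░┄─╬░─┄░·
╬┄─█┄┄░╬·
┄╬░┄▲╬┄░·
┄╬┄─╬█┄─·
┄┄─█──░··
┄─█┄┄╬···
·········

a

·┄───█──┄
░╬█┄─░┄┄─
╬░┄─╬░─┄░
─╬┄─█┄┄░╬
┄┄╬░▲─╬┄░
─┄╬┄─╬█┄─
┄┄┄─█──░·
┄┄─█┄┄╬··
·········

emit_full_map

··█┄┄╬┄┄┄
··─┄█┄─┄╬
··┄┄┄┄┄░─
·┄───█──┄
░╬█┄─░┄┄─
╬░┄─╬░─┄░
─╬┄─█┄┄░╬
┄┄╬░▲─╬┄░
─┄╬┄─╬█┄─
┄┄┄─█──░·
┄┄─█┄┄╬··
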